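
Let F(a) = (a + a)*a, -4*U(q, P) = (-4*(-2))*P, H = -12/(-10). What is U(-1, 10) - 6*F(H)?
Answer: -932/25 ≈ -37.280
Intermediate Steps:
H = 6/5 (H = -12*(-⅒) = 6/5 ≈ 1.2000)
U(q, P) = -2*P (U(q, P) = -(-4*(-2))*P/4 = -2*P)
F(a) = 2*a² (F(a) = (2*a)*a = 2*a²)
U(-1, 10) - 6*F(H) = -2*10 - 12*(6/5)² = -20 - 12*36/25 = -20 - 6*72/25 = -20 - 432/25 = -932/25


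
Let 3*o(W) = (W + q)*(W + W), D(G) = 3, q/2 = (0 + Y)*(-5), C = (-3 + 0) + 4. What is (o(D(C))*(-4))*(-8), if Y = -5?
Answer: 3392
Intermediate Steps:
C = 1 (C = -3 + 4 = 1)
q = 50 (q = 2*((0 - 5)*(-5)) = 2*(-5*(-5)) = 2*25 = 50)
o(W) = 2*W*(50 + W)/3 (o(W) = ((W + 50)*(W + W))/3 = ((50 + W)*(2*W))/3 = (2*W*(50 + W))/3 = 2*W*(50 + W)/3)
(o(D(C))*(-4))*(-8) = (((⅔)*3*(50 + 3))*(-4))*(-8) = (((⅔)*3*53)*(-4))*(-8) = (106*(-4))*(-8) = -424*(-8) = 3392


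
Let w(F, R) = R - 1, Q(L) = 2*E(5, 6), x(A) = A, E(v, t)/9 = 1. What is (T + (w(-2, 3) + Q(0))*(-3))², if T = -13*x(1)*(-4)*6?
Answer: 63504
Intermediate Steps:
E(v, t) = 9 (E(v, t) = 9*1 = 9)
Q(L) = 18 (Q(L) = 2*9 = 18)
w(F, R) = -1 + R
T = 312 (T = -13*1*(-4)*6 = -(-52)*6 = -13*(-24) = 312)
(T + (w(-2, 3) + Q(0))*(-3))² = (312 + ((-1 + 3) + 18)*(-3))² = (312 + (2 + 18)*(-3))² = (312 + 20*(-3))² = (312 - 60)² = 252² = 63504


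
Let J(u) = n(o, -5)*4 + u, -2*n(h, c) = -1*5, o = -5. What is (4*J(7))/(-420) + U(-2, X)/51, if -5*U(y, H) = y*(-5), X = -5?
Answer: -359/1785 ≈ -0.20112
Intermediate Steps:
U(y, H) = y (U(y, H) = -y*(-5)/5 = -(-1)*y = y)
n(h, c) = 5/2 (n(h, c) = -(-1)*5/2 = -1/2*(-5) = 5/2)
J(u) = 10 + u (J(u) = (5/2)*4 + u = 10 + u)
(4*J(7))/(-420) + U(-2, X)/51 = (4*(10 + 7))/(-420) - 2/51 = (4*17)*(-1/420) - 2*1/51 = 68*(-1/420) - 2/51 = -17/105 - 2/51 = -359/1785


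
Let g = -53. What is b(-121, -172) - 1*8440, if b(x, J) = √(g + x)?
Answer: -8440 + I*√174 ≈ -8440.0 + 13.191*I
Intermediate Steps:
b(x, J) = √(-53 + x)
b(-121, -172) - 1*8440 = √(-53 - 121) - 1*8440 = √(-174) - 8440 = I*√174 - 8440 = -8440 + I*√174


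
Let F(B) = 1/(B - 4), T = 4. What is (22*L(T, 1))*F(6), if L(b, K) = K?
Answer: 11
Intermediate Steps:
F(B) = 1/(-4 + B)
(22*L(T, 1))*F(6) = (22*1)/(-4 + 6) = 22/2 = 22*(½) = 11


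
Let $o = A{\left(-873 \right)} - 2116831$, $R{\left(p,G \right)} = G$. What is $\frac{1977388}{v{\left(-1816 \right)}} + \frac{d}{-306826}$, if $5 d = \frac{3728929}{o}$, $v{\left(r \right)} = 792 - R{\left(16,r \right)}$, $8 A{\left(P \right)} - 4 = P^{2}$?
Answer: $\frac{6132557561117507657}{8088301382445700} \approx 758.2$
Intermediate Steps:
$A{\left(P \right)} = \frac{1}{2} + \frac{P^{2}}{8}$
$o = - \frac{16172515}{8}$ ($o = \left(\frac{1}{2} + \frac{\left(-873\right)^{2}}{8}\right) - 2116831 = \left(\frac{1}{2} + \frac{1}{8} \cdot 762129\right) - 2116831 = \left(\frac{1}{2} + \frac{762129}{8}\right) - 2116831 = \frac{762133}{8} - 2116831 = - \frac{16172515}{8} \approx -2.0216 \cdot 10^{6}$)
$v{\left(r \right)} = 792 - r$
$d = - \frac{29831432}{80862575}$ ($d = \frac{3728929 \frac{1}{- \frac{16172515}{8}}}{5} = \frac{3728929 \left(- \frac{8}{16172515}\right)}{5} = \frac{1}{5} \left(- \frac{29831432}{16172515}\right) = - \frac{29831432}{80862575} \approx -0.36892$)
$\frac{1977388}{v{\left(-1816 \right)}} + \frac{d}{-306826} = \frac{1977388}{792 - -1816} - \frac{29831432}{80862575 \left(-306826\right)} = \frac{1977388}{792 + 1816} - - \frac{14915716}{12405370218475} = \frac{1977388}{2608} + \frac{14915716}{12405370218475} = 1977388 \cdot \frac{1}{2608} + \frac{14915716}{12405370218475} = \frac{494347}{652} + \frac{14915716}{12405370218475} = \frac{6132557561117507657}{8088301382445700}$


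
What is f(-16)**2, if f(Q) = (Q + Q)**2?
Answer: 1048576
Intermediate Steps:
f(Q) = 4*Q**2 (f(Q) = (2*Q)**2 = 4*Q**2)
f(-16)**2 = (4*(-16)**2)**2 = (4*256)**2 = 1024**2 = 1048576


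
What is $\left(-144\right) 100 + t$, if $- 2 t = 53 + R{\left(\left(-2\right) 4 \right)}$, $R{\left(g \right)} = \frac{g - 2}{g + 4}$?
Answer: $- \frac{57711}{4} \approx -14428.0$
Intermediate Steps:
$R{\left(g \right)} = \frac{-2 + g}{4 + g}$
$t = - \frac{111}{4}$ ($t = - \frac{53 + \frac{-2 - 8}{4 - 8}}{2} = - \frac{53 + \frac{1}{-4} \left(-10\right)}{2} = - \frac{53 - - \frac{5}{2}}{2} = - \frac{53 + \frac{5}{2}}{2} = \left(- \frac{1}{2}\right) \frac{111}{2} = - \frac{111}{4} \approx -27.75$)
$\left(-144\right) 100 + t = \left(-144\right) 100 - \frac{111}{4} = -14400 - \frac{111}{4} = - \frac{57711}{4}$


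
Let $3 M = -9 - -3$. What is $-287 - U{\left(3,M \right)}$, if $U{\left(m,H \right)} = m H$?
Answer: $-281$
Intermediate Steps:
$M = -2$ ($M = \frac{-9 - -3}{3} = \frac{-9 + 3}{3} = \frac{1}{3} \left(-6\right) = -2$)
$U{\left(m,H \right)} = H m$
$-287 - U{\left(3,M \right)} = -287 - \left(-2\right) 3 = -287 - -6 = -287 + 6 = -281$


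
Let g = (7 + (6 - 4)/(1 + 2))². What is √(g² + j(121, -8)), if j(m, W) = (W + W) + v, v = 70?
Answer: √284215/9 ≈ 59.235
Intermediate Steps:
j(m, W) = 70 + 2*W (j(m, W) = (W + W) + 70 = 2*W + 70 = 70 + 2*W)
g = 529/9 (g = (7 + 2/3)² = (7 + 2*(⅓))² = (7 + ⅔)² = (23/3)² = 529/9 ≈ 58.778)
√(g² + j(121, -8)) = √((529/9)² + (70 + 2*(-8))) = √(279841/81 + (70 - 16)) = √(279841/81 + 54) = √(284215/81) = √284215/9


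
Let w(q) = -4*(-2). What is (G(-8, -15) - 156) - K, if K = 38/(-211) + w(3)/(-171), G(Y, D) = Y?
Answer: -5909098/36081 ≈ -163.77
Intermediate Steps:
w(q) = 8
K = -8186/36081 (K = 38/(-211) + 8/(-171) = 38*(-1/211) + 8*(-1/171) = -38/211 - 8/171 = -8186/36081 ≈ -0.22688)
(G(-8, -15) - 156) - K = (-8 - 156) - 1*(-8186/36081) = -164 + 8186/36081 = -5909098/36081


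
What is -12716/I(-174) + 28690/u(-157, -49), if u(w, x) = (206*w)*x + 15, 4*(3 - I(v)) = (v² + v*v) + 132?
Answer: 5146785847/6009459216 ≈ 0.85645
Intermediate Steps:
I(v) = -30 - v²/2 (I(v) = 3 - ((v² + v*v) + 132)/4 = 3 - ((v² + v²) + 132)/4 = 3 - (2*v² + 132)/4 = 3 - (132 + 2*v²)/4 = 3 + (-33 - v²/2) = -30 - v²/2)
u(w, x) = 15 + 206*w*x (u(w, x) = 206*w*x + 15 = 15 + 206*w*x)
-12716/I(-174) + 28690/u(-157, -49) = -12716/(-30 - ½*(-174)²) + 28690/(15 + 206*(-157)*(-49)) = -12716/(-30 - ½*30276) + 28690/(15 + 1584758) = -12716/(-30 - 15138) + 28690/1584773 = -12716/(-15168) + 28690*(1/1584773) = -12716*(-1/15168) + 28690/1584773 = 3179/3792 + 28690/1584773 = 5146785847/6009459216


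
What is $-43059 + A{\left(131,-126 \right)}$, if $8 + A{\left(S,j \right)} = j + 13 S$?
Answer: $-41490$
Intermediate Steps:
$A{\left(S,j \right)} = -8 + j + 13 S$ ($A{\left(S,j \right)} = -8 + \left(j + 13 S\right) = -8 + j + 13 S$)
$-43059 + A{\left(131,-126 \right)} = -43059 - -1569 = -43059 + 1569 = -41490$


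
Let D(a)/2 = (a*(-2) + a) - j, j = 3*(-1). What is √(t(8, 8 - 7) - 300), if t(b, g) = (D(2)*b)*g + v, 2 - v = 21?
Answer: I*√303 ≈ 17.407*I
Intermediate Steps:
j = -3
v = -19 (v = 2 - 1*21 = 2 - 21 = -19)
D(a) = 6 - 2*a (D(a) = 2*((a*(-2) + a) - 1*(-3)) = 2*((-2*a + a) + 3) = 2*(-a + 3) = 2*(3 - a) = 6 - 2*a)
t(b, g) = -19 + 2*b*g (t(b, g) = ((6 - 2*2)*b)*g - 19 = ((6 - 4)*b)*g - 19 = (2*b)*g - 19 = 2*b*g - 19 = -19 + 2*b*g)
√(t(8, 8 - 7) - 300) = √((-19 + 2*8*(8 - 7)) - 300) = √((-19 + 2*8*1) - 300) = √((-19 + 16) - 300) = √(-3 - 300) = √(-303) = I*√303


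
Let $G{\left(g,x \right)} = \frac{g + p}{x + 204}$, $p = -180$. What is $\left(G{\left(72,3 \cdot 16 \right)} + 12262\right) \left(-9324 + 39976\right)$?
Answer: $\frac{2630891812}{7} \approx 3.7584 \cdot 10^{8}$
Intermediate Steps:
$G{\left(g,x \right)} = \frac{-180 + g}{204 + x}$ ($G{\left(g,x \right)} = \frac{g - 180}{x + 204} = \frac{-180 + g}{204 + x}$)
$\left(G{\left(72,3 \cdot 16 \right)} + 12262\right) \left(-9324 + 39976\right) = \left(\frac{-180 + 72}{204 + 3 \cdot 16} + 12262\right) \left(-9324 + 39976\right) = \left(\frac{1}{204 + 48} \left(-108\right) + 12262\right) 30652 = \left(\frac{1}{252} \left(-108\right) + 12262\right) 30652 = \left(- \frac{3}{7} + 12262\right) 30652 = \frac{85831}{7} \cdot 30652 = \frac{2630891812}{7}$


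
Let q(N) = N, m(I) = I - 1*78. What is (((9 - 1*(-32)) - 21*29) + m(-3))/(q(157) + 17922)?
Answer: -649/18079 ≈ -0.035898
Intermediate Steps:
m(I) = -78 + I (m(I) = I - 78 = -78 + I)
(((9 - 1*(-32)) - 21*29) + m(-3))/(q(157) + 17922) = (((9 - 1*(-32)) - 21*29) + (-78 - 3))/(157 + 17922) = (((9 + 32) - 609) - 81)/18079 = ((41 - 609) - 81)*(1/18079) = (-568 - 81)*(1/18079) = -649*1/18079 = -649/18079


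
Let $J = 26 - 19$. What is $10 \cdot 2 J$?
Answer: $140$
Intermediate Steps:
$J = 7$
$10 \cdot 2 J = 10 \cdot 2 \cdot 7 = 20 \cdot 7 = 140$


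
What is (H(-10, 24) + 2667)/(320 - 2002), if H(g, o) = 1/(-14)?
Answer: -37337/23548 ≈ -1.5856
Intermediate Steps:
H(g, o) = -1/14
(H(-10, 24) + 2667)/(320 - 2002) = (-1/14 + 2667)/(320 - 2002) = (37337/14)/(-1682) = (37337/14)*(-1/1682) = -37337/23548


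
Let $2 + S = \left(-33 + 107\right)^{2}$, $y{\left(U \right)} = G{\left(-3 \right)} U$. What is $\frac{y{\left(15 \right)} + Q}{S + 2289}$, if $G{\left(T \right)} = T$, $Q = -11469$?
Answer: $- \frac{11514}{7763} \approx -1.4832$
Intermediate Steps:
$y{\left(U \right)} = - 3 U$
$S = 5474$ ($S = -2 + \left(-33 + 107\right)^{2} = -2 + 74^{2} = -2 + 5476 = 5474$)
$\frac{y{\left(15 \right)} + Q}{S + 2289} = \frac{\left(-3\right) 15 - 11469}{5474 + 2289} = \frac{-45 - 11469}{7763} = \left(-11514\right) \frac{1}{7763} = - \frac{11514}{7763}$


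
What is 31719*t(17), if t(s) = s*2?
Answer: 1078446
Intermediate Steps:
t(s) = 2*s
31719*t(17) = 31719*(2*17) = 31719*34 = 1078446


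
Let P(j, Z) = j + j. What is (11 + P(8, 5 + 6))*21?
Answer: 567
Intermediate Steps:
P(j, Z) = 2*j
(11 + P(8, 5 + 6))*21 = (11 + 2*8)*21 = (11 + 16)*21 = 27*21 = 567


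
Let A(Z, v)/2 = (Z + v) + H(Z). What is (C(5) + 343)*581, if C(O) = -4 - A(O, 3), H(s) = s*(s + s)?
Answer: 129563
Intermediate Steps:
H(s) = 2*s² (H(s) = s*(2*s) = 2*s²)
A(Z, v) = 2*Z + 2*v + 4*Z² (A(Z, v) = 2*((Z + v) + 2*Z²) = 2*(Z + v + 2*Z²) = 2*Z + 2*v + 4*Z²)
C(O) = -10 - 4*O² - 2*O (C(O) = -4 - (2*O + 2*3 + 4*O²) = -4 - (2*O + 6 + 4*O²) = -4 - (6 + 2*O + 4*O²) = -4 + (-6 - 4*O² - 2*O) = -10 - 4*O² - 2*O)
(C(5) + 343)*581 = ((-10 - 4*5² - 2*5) + 343)*581 = ((-10 - 4*25 - 10) + 343)*581 = ((-10 - 100 - 10) + 343)*581 = (-120 + 343)*581 = 223*581 = 129563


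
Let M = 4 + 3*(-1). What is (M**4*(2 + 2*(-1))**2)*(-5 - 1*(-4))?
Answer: 0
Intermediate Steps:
M = 1 (M = 4 - 3 = 1)
(M**4*(2 + 2*(-1))**2)*(-5 - 1*(-4)) = (1**4*(2 + 2*(-1))**2)*(-5 - 1*(-4)) = (1*(2 - 2)**2)*(-5 + 4) = (1*0**2)*(-1) = (1*0)*(-1) = 0*(-1) = 0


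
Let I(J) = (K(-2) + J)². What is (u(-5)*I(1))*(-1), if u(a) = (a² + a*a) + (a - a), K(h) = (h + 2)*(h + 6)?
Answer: -50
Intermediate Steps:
K(h) = (2 + h)*(6 + h)
u(a) = 2*a² (u(a) = (a² + a²) + 0 = 2*a² + 0 = 2*a²)
I(J) = J² (I(J) = ((12 + (-2)² + 8*(-2)) + J)² = ((12 + 4 - 16) + J)² = (0 + J)² = J²)
(u(-5)*I(1))*(-1) = ((2*(-5)²)*1²)*(-1) = ((2*25)*1)*(-1) = (50*1)*(-1) = 50*(-1) = -50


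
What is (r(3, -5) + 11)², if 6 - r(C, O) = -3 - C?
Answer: 529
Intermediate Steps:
r(C, O) = 9 + C (r(C, O) = 6 - (-3 - C) = 6 + (3 + C) = 9 + C)
(r(3, -5) + 11)² = ((9 + 3) + 11)² = (12 + 11)² = 23² = 529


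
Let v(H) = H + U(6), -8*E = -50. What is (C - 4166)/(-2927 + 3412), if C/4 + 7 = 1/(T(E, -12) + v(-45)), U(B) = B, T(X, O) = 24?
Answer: -62914/7275 ≈ -8.6480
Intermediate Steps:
E = 25/4 (E = -1/8*(-50) = 25/4 ≈ 6.2500)
v(H) = 6 + H (v(H) = H + 6 = 6 + H)
C = -424/15 (C = -28 + 4/(24 + (6 - 45)) = -28 + 4/(24 - 39) = -28 + 4/(-15) = -28 + 4*(-1/15) = -28 - 4/15 = -424/15 ≈ -28.267)
(C - 4166)/(-2927 + 3412) = (-424/15 - 4166)/(-2927 + 3412) = -62914/15/485 = -62914/15*1/485 = -62914/7275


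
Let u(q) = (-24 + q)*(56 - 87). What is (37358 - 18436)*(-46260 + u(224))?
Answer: -992648120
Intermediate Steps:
u(q) = 744 - 31*q (u(q) = (-24 + q)*(-31) = 744 - 31*q)
(37358 - 18436)*(-46260 + u(224)) = (37358 - 18436)*(-46260 + (744 - 31*224)) = 18922*(-46260 + (744 - 6944)) = 18922*(-46260 - 6200) = 18922*(-52460) = -992648120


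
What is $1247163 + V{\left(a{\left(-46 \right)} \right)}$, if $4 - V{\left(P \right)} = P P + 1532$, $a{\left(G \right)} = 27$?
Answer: $1244906$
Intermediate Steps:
$V{\left(P \right)} = -1528 - P^{2}$ ($V{\left(P \right)} = 4 - \left(P P + 1532\right) = 4 - \left(P^{2} + 1532\right) = 4 - \left(1532 + P^{2}\right) = -1528 - P^{2}$)
$1247163 + V{\left(a{\left(-46 \right)} \right)} = 1247163 - 2257 = 1244906$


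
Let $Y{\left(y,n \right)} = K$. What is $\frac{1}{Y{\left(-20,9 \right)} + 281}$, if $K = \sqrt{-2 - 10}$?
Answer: $\frac{281}{78973} - \frac{2 i \sqrt{3}}{78973} \approx 0.0035582 - 4.3864 \cdot 10^{-5} i$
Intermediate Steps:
$K = 2 i \sqrt{3}$ ($K = \sqrt{-12} = 2 i \sqrt{3} \approx 3.4641 i$)
$Y{\left(y,n \right)} = 2 i \sqrt{3}$
$\frac{1}{Y{\left(-20,9 \right)} + 281} = \frac{1}{2 i \sqrt{3} + 281} = \frac{1}{281 + 2 i \sqrt{3}}$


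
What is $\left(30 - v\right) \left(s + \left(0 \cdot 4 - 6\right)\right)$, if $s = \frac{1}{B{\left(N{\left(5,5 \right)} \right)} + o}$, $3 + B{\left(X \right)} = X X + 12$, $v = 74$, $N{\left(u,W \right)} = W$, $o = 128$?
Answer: $\frac{21362}{81} \approx 263.73$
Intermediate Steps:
$B{\left(X \right)} = 9 + X^{2}$ ($B{\left(X \right)} = -3 + \left(X X + 12\right) = -3 + \left(X^{2} + 12\right) = -3 + \left(12 + X^{2}\right) = 9 + X^{2}$)
$s = \frac{1}{162}$ ($s = \frac{1}{\left(9 + 5^{2}\right) + 128} = \frac{1}{\left(9 + 25\right) + 128} = \frac{1}{34 + 128} = \frac{1}{162} \approx 0.0061728$)
$\left(30 - v\right) \left(s + \left(0 \cdot 4 - 6\right)\right) = \left(30 - 74\right) \left(\frac{1}{162} + \left(0 \cdot 4 - 6\right)\right) = \left(30 - 74\right) \left(\frac{1}{162} + \left(0 - 6\right)\right) = - 44 \left(\frac{1}{162} - 6\right) = \left(-44\right) \left(- \frac{971}{162}\right) = \frac{21362}{81}$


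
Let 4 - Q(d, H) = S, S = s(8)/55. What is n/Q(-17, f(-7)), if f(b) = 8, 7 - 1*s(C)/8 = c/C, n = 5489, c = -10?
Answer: 27445/14 ≈ 1960.4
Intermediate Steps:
s(C) = 56 + 80/C (s(C) = 56 - (-80)/C = 56 + 80/C)
S = 6/5 (S = (56 + 80/8)/55 = (56 + 80*(⅛))*(1/55) = (56 + 10)*(1/55) = 66*(1/55) = 6/5 ≈ 1.2000)
Q(d, H) = 14/5 (Q(d, H) = 4 - 1*6/5 = 4 - 6/5 = 14/5)
n/Q(-17, f(-7)) = 5489/(14/5) = 5489*(5/14) = 27445/14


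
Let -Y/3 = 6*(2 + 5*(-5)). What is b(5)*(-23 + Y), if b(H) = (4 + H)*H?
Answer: 17595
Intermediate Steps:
b(H) = H*(4 + H)
Y = 414 (Y = -18*(2 + 5*(-5)) = -18*(2 - 25) = -18*(-23) = -3*(-138) = 414)
b(5)*(-23 + Y) = (5*(4 + 5))*(-23 + 414) = (5*9)*391 = 45*391 = 17595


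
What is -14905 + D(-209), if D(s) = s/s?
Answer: -14904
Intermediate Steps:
D(s) = 1
-14905 + D(-209) = -14905 + 1 = -14904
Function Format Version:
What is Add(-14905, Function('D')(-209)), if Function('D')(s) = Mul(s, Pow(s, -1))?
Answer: -14904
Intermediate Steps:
Function('D')(s) = 1
Add(-14905, Function('D')(-209)) = Add(-14905, 1) = -14904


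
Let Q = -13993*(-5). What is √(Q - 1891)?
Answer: √68074 ≈ 260.91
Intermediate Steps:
Q = 69965
√(Q - 1891) = √(69965 - 1891) = √68074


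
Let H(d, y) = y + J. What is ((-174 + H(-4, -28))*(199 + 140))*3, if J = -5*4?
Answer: -225774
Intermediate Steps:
J = -20
H(d, y) = -20 + y (H(d, y) = y - 20 = -20 + y)
((-174 + H(-4, -28))*(199 + 140))*3 = ((-174 + (-20 - 28))*(199 + 140))*3 = ((-174 - 48)*339)*3 = -222*339*3 = -75258*3 = -225774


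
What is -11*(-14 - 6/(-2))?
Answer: 121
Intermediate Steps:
-11*(-14 - 6/(-2)) = -11*(-14 - 6*(-1/2)) = -11*(-14 + 3) = -11*(-11) = 121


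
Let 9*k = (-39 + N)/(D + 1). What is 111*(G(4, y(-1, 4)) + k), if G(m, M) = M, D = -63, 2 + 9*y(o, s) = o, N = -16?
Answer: -4847/186 ≈ -26.059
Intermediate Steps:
y(o, s) = -2/9 + o/9
k = 55/558 (k = ((-39 - 16)/(-63 + 1))/9 = (-55/(-62))/9 = (-55*(-1/62))/9 = (1/9)*(55/62) = 55/558 ≈ 0.098566)
111*(G(4, y(-1, 4)) + k) = 111*((-2/9 + (1/9)*(-1)) + 55/558) = 111*((-2/9 - 1/9) + 55/558) = 111*(-1/3 + 55/558) = 111*(-131/558) = -4847/186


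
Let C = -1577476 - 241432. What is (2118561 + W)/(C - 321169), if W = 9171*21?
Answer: -770384/713359 ≈ -1.0799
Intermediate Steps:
W = 192591
C = -1818908
(2118561 + W)/(C - 321169) = (2118561 + 192591)/(-1818908 - 321169) = 2311152/(-2140077) = 2311152*(-1/2140077) = -770384/713359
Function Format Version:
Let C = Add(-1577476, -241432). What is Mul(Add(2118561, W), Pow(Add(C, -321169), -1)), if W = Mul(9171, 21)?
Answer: Rational(-770384, 713359) ≈ -1.0799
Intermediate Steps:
W = 192591
C = -1818908
Mul(Add(2118561, W), Pow(Add(C, -321169), -1)) = Mul(Add(2118561, 192591), Pow(Add(-1818908, -321169), -1)) = Mul(2311152, Pow(-2140077, -1)) = Mul(2311152, Rational(-1, 2140077)) = Rational(-770384, 713359)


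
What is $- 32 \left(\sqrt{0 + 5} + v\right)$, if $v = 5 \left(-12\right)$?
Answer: $1920 - 32 \sqrt{5} \approx 1848.4$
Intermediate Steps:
$v = -60$
$- 32 \left(\sqrt{0 + 5} + v\right) = - 32 \left(\sqrt{0 + 5} - 60\right) = - 32 \left(\sqrt{5} - 60\right) = - 32 \left(-60 + \sqrt{5}\right) = 1920 - 32 \sqrt{5}$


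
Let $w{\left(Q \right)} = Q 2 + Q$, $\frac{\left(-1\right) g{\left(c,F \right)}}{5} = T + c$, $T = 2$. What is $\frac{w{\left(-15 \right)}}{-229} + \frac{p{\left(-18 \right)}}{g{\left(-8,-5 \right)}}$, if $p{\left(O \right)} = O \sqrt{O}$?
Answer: $\frac{45}{229} - \frac{9 i \sqrt{2}}{5} \approx 0.19651 - 2.5456 i$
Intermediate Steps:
$g{\left(c,F \right)} = -10 - 5 c$ ($g{\left(c,F \right)} = - 5 \left(2 + c\right) = -10 - 5 c$)
$w{\left(Q \right)} = 3 Q$ ($w{\left(Q \right)} = 2 Q + Q = 3 Q$)
$p{\left(O \right)} = O^{\frac{3}{2}}$
$\frac{w{\left(-15 \right)}}{-229} + \frac{p{\left(-18 \right)}}{g{\left(-8,-5 \right)}} = \frac{3 \left(-15\right)}{-229} + \frac{\left(-18\right)^{\frac{3}{2}}}{-10 - -40} = \left(-45\right) \left(- \frac{1}{229}\right) + \frac{\left(-54\right) i \sqrt{2}}{-10 + 40} = \frac{45}{229} + \frac{\left(-54\right) i \sqrt{2}}{30} = \frac{45}{229} + - 54 i \sqrt{2} \cdot \frac{1}{30} = \frac{45}{229} - \frac{9 i \sqrt{2}}{5}$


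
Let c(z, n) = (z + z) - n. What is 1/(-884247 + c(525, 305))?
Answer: -1/883502 ≈ -1.1319e-6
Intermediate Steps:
c(z, n) = -n + 2*z (c(z, n) = 2*z - n = -n + 2*z)
1/(-884247 + c(525, 305)) = 1/(-884247 + (-1*305 + 2*525)) = 1/(-884247 + (-305 + 1050)) = 1/(-884247 + 745) = 1/(-883502) = -1/883502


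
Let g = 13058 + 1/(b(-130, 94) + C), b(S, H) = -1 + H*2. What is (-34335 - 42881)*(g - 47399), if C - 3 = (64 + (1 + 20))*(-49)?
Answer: 10540406834816/3975 ≈ 2.6517e+9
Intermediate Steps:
b(S, H) = -1 + 2*H
C = -4162 (C = 3 + (64 + (1 + 20))*(-49) = 3 + (64 + 21)*(-49) = 3 + 85*(-49) = 3 - 4165 = -4162)
g = 51905549/3975 (g = 13058 + 1/((-1 + 2*94) - 4162) = 13058 + 1/((-1 + 188) - 4162) = 13058 + 1/(187 - 4162) = 13058 + 1/(-3975) = 13058 - 1/3975 = 51905549/3975 ≈ 13058.)
(-34335 - 42881)*(g - 47399) = (-34335 - 42881)*(51905549/3975 - 47399) = -77216*(-136505476/3975) = 10540406834816/3975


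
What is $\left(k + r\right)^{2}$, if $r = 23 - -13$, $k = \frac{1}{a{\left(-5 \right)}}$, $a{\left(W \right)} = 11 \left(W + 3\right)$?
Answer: $\frac{625681}{484} \approx 1292.7$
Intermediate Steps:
$a{\left(W \right)} = 33 + 11 W$ ($a{\left(W \right)} = 11 \left(3 + W\right) = 33 + 11 W$)
$k = - \frac{1}{22}$ ($k = \frac{1}{33 + 11 \left(-5\right)} = \frac{1}{33 - 55} = \frac{1}{-22} = - \frac{1}{22} \approx -0.045455$)
$r = 36$ ($r = 23 + 13 = 36$)
$\left(k + r\right)^{2} = \left(- \frac{1}{22} + 36\right)^{2} = \left(\frac{791}{22}\right)^{2} = \frac{625681}{484}$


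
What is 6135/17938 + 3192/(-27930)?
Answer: 142973/627830 ≈ 0.22773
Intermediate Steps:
6135/17938 + 3192/(-27930) = 6135*(1/17938) + 3192*(-1/27930) = 6135/17938 - 4/35 = 142973/627830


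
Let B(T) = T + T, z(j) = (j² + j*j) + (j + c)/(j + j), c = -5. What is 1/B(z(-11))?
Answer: 11/5340 ≈ 0.0020599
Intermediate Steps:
z(j) = 2*j² + (-5 + j)/(2*j) (z(j) = (j² + j*j) + (j - 5)/(j + j) = (j² + j²) + (-5 + j)/((2*j)) = 2*j² + (-5 + j)*(1/(2*j)) = 2*j² + (-5 + j)/(2*j))
B(T) = 2*T
1/B(z(-11)) = 1/(2*((½)*(-5 - 11 + 4*(-11)³)/(-11))) = 1/(2*((½)*(-1/11)*(-5 - 11 + 4*(-1331)))) = 1/(2*((½)*(-1/11)*(-5 - 11 - 5324))) = 1/(2*((½)*(-1/11)*(-5340))) = 1/(2*(2670/11)) = 1/(5340/11) = 11/5340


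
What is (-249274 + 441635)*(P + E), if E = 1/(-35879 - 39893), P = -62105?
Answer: -905216252754021/75772 ≈ -1.1947e+10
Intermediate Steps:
E = -1/75772 (E = 1/(-75772) = -1/75772 ≈ -1.3197e-5)
(-249274 + 441635)*(P + E) = (-249274 + 441635)*(-62105 - 1/75772) = 192361*(-4705820061/75772) = -905216252754021/75772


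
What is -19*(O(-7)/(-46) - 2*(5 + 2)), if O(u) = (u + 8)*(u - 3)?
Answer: 6023/23 ≈ 261.87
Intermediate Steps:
O(u) = (-3 + u)*(8 + u) (O(u) = (8 + u)*(-3 + u) = (-3 + u)*(8 + u))
-19*(O(-7)/(-46) - 2*(5 + 2)) = -19*((-24 + (-7)² + 5*(-7))/(-46) - 2*(5 + 2)) = -19*((-24 + 49 - 35)*(-1/46) - 2*7) = -19*(-10*(-1/46) - 14) = -19*(5/23 - 14) = -19*(-317/23) = 6023/23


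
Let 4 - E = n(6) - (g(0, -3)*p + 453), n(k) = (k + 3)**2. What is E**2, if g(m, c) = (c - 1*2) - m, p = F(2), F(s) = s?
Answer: 133956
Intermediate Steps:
n(k) = (3 + k)**2
p = 2
g(m, c) = -2 + c - m (g(m, c) = (c - 2) - m = (-2 + c) - m = -2 + c - m)
E = 366 (E = 4 - ((3 + 6)**2 - ((-2 - 3 - 1*0)*2 + 453)) = 4 - (9**2 - ((-2 - 3 + 0)*2 + 453)) = 4 - (81 - (-5*2 + 453)) = 4 - (81 - (-10 + 453)) = 4 - (81 - 1*443) = 4 - (81 - 443) = 4 - 1*(-362) = 4 + 362 = 366)
E**2 = 366**2 = 133956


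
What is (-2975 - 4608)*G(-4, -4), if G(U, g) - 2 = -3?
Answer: 7583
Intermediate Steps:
G(U, g) = -1 (G(U, g) = 2 - 3 = -1)
(-2975 - 4608)*G(-4, -4) = (-2975 - 4608)*(-1) = -7583*(-1) = 7583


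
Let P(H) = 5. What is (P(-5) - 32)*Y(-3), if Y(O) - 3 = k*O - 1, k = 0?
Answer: -54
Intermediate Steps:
Y(O) = 2 (Y(O) = 3 + (0*O - 1) = 3 + (0 - 1) = 3 - 1 = 2)
(P(-5) - 32)*Y(-3) = (5 - 32)*2 = -27*2 = -54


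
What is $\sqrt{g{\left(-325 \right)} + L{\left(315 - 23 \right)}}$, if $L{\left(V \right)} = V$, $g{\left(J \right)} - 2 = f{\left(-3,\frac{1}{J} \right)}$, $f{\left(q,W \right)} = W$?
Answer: $\frac{\sqrt{1242137}}{65} \approx 17.146$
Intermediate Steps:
$g{\left(J \right)} = 2 + \frac{1}{J}$
$\sqrt{g{\left(-325 \right)} + L{\left(315 - 23 \right)}} = \sqrt{\left(2 + \frac{1}{-325}\right) + \left(315 - 23\right)} = \sqrt{\left(2 - \frac{1}{325}\right) + \left(315 - 23\right)} = \sqrt{\frac{649}{325} + 292} = \sqrt{\frac{95549}{325}} = \frac{\sqrt{1242137}}{65}$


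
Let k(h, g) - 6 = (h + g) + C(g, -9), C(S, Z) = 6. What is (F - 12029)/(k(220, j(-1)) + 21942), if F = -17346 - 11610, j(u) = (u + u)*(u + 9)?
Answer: -40985/22158 ≈ -1.8497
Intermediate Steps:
j(u) = 2*u*(9 + u) (j(u) = (2*u)*(9 + u) = 2*u*(9 + u))
F = -28956
k(h, g) = 12 + g + h (k(h, g) = 6 + ((h + g) + 6) = 6 + ((g + h) + 6) = 6 + (6 + g + h) = 12 + g + h)
(F - 12029)/(k(220, j(-1)) + 21942) = (-28956 - 12029)/((12 + 2*(-1)*(9 - 1) + 220) + 21942) = -40985/((12 + 2*(-1)*8 + 220) + 21942) = -40985/((12 - 16 + 220) + 21942) = -40985/(216 + 21942) = -40985/22158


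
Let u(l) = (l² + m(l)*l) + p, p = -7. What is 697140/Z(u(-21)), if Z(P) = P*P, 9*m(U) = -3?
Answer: 25820/7203 ≈ 3.5846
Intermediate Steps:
m(U) = -⅓ (m(U) = (⅑)*(-3) = -⅓)
u(l) = -7 + l² - l/3 (u(l) = (l² - l/3) - 7 = -7 + l² - l/3)
Z(P) = P²
697140/Z(u(-21)) = 697140/((-7 + (-21)² - ⅓*(-21))²) = 697140/((-7 + 441 + 7)²) = 697140/(441²) = 697140/194481 = 697140*(1/194481) = 25820/7203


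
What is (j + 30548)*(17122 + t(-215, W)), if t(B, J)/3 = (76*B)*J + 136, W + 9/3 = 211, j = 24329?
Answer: -558572678510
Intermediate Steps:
W = 208 (W = -3 + 211 = 208)
t(B, J) = 408 + 228*B*J (t(B, J) = 3*((76*B)*J + 136) = 3*(76*B*J + 136) = 3*(136 + 76*B*J) = 408 + 228*B*J)
(j + 30548)*(17122 + t(-215, W)) = (24329 + 30548)*(17122 + (408 + 228*(-215)*208)) = 54877*(17122 + (408 - 10196160)) = 54877*(17122 - 10195752) = 54877*(-10178630) = -558572678510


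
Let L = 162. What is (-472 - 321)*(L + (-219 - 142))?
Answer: 157807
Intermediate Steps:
(-472 - 321)*(L + (-219 - 142)) = (-472 - 321)*(162 + (-219 - 142)) = -793*(162 - 361) = -793*(-199) = 157807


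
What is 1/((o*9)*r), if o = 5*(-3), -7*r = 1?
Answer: 7/135 ≈ 0.051852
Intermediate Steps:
r = -⅐ (r = -⅐*1 = -⅐ ≈ -0.14286)
o = -15
1/((o*9)*r) = 1/(-15*9*(-⅐)) = 1/(-135*(-⅐)) = 1/(135/7) = 7/135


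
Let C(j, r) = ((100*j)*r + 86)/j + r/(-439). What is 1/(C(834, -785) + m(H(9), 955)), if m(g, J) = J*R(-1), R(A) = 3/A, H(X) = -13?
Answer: -183063/14894574773 ≈ -1.2291e-5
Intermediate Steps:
m(g, J) = -3*J (m(g, J) = J*(3/(-1)) = J*(3*(-1)) = J*(-3) = -3*J)
C(j, r) = -r/439 + (86 + 100*j*r)/j (C(j, r) = (100*j*r + 86)/j + r*(-1/439) = (86 + 100*j*r)/j - r/439 = -r/439 + (86 + 100*j*r)/j)
1/(C(834, -785) + m(H(9), 955)) = 1/((86/834 + (43899/439)*(-785)) - 3*955) = 1/((86*(1/834) - 34460715/439) - 2865) = 1/((43/417 - 34460715/439) - 2865) = 1/(-14370099278/183063 - 2865) = 1/(-14894574773/183063) = -183063/14894574773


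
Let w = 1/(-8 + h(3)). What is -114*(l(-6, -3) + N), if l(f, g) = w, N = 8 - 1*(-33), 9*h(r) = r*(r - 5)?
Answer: -60591/13 ≈ -4660.8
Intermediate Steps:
h(r) = r*(-5 + r)/9 (h(r) = (r*(r - 5))/9 = (r*(-5 + r))/9 = r*(-5 + r)/9)
w = -3/26 (w = 1/(-8 + (⅑)*3*(-5 + 3)) = 1/(-8 + (⅑)*3*(-2)) = 1/(-8 - ⅔) = 1/(-26/3) = -3/26 ≈ -0.11538)
N = 41 (N = 8 + 33 = 41)
l(f, g) = -3/26
-114*(l(-6, -3) + N) = -114*(-3/26 + 41) = -114*1063/26 = -60591/13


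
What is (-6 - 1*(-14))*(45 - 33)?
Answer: 96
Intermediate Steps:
(-6 - 1*(-14))*(45 - 33) = (-6 + 14)*12 = 8*12 = 96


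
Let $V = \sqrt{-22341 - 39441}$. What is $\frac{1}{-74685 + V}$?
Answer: $- \frac{24895}{1859303669} - \frac{i \sqrt{61782}}{5577911007} \approx -1.3389 \cdot 10^{-5} - 4.4561 \cdot 10^{-8} i$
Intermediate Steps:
$V = i \sqrt{61782}$ ($V = \sqrt{-61782} = i \sqrt{61782} \approx 248.56 i$)
$\frac{1}{-74685 + V} = \frac{1}{-74685 + i \sqrt{61782}}$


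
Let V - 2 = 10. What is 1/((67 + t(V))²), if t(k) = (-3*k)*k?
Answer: 1/133225 ≈ 7.5061e-6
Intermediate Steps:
V = 12 (V = 2 + 10 = 12)
t(k) = -3*k²
1/((67 + t(V))²) = 1/((67 - 3*12²)²) = 1/((67 - 3*144)²) = 1/((67 - 432)²) = 1/((-365)²) = 1/133225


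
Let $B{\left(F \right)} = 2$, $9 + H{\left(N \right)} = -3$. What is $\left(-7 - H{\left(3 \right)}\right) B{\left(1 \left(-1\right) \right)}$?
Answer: $10$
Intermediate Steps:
$H{\left(N \right)} = -12$ ($H{\left(N \right)} = -9 - 3 = -12$)
$\left(-7 - H{\left(3 \right)}\right) B{\left(1 \left(-1\right) \right)} = \left(-7 - -12\right) 2 = \left(-7 + 12\right) 2 = 5 \cdot 2 = 10$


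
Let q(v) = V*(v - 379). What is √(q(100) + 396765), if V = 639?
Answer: 102*√21 ≈ 467.42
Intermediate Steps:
q(v) = -242181 + 639*v (q(v) = 639*(v - 379) = 639*(-379 + v) = -242181 + 639*v)
√(q(100) + 396765) = √((-242181 + 639*100) + 396765) = √((-242181 + 63900) + 396765) = √(-178281 + 396765) = √218484 = 102*√21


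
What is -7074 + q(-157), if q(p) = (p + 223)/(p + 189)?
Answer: -113151/16 ≈ -7071.9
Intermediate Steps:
q(p) = (223 + p)/(189 + p)
-7074 + q(-157) = -7074 + (223 - 157)/(189 - 157) = -7074 + 66/32 = -7074 + (1/32)*66 = -7074 + 33/16 = -113151/16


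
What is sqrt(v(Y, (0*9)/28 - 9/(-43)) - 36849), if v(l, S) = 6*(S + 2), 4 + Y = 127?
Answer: 3*I*sqrt(7567699)/43 ≈ 191.93*I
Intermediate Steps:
Y = 123 (Y = -4 + 127 = 123)
v(l, S) = 12 + 6*S (v(l, S) = 6*(2 + S) = 12 + 6*S)
sqrt(v(Y, (0*9)/28 - 9/(-43)) - 36849) = sqrt((12 + 6*((0*9)/28 - 9/(-43))) - 36849) = sqrt((12 + 6*(0*(1/28) - 9*(-1/43))) - 36849) = sqrt((12 + 6*(0 + 9/43)) - 36849) = sqrt((12 + 6*(9/43)) - 36849) = sqrt((12 + 54/43) - 36849) = sqrt(570/43 - 36849) = sqrt(-1583937/43) = 3*I*sqrt(7567699)/43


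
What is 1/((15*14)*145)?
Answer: 1/30450 ≈ 3.2841e-5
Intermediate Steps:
1/((15*14)*145) = 1/(210*145) = 1/30450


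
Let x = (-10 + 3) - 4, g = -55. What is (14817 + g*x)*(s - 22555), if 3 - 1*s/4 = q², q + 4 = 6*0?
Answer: -348645154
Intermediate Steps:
q = -4 (q = -4 + 6*0 = -4 + 0 = -4)
s = -52 (s = 12 - 4*(-4)² = 12 - 4*16 = 12 - 64 = -52)
x = -11 (x = -7 - 4 = -11)
(14817 + g*x)*(s - 22555) = (14817 - 55*(-11))*(-52 - 22555) = (14817 + 605)*(-22607) = 15422*(-22607) = -348645154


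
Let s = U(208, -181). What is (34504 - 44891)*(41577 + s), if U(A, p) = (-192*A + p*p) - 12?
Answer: -357208930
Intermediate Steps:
U(A, p) = -12 + p² - 192*A (U(A, p) = (-192*A + p²) - 12 = (p² - 192*A) - 12 = -12 + p² - 192*A)
s = -7187 (s = -12 + (-181)² - 192*208 = -12 + 32761 - 39936 = -7187)
(34504 - 44891)*(41577 + s) = (34504 - 44891)*(41577 - 7187) = -10387*34390 = -357208930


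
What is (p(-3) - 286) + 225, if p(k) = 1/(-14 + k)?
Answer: -1038/17 ≈ -61.059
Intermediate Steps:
(p(-3) - 286) + 225 = (1/(-14 - 3) - 286) + 225 = (1/(-17) - 286) + 225 = (-1/17 - 286) + 225 = -4863/17 + 225 = -1038/17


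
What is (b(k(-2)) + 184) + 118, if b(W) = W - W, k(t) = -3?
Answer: 302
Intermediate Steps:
b(W) = 0
(b(k(-2)) + 184) + 118 = (0 + 184) + 118 = 184 + 118 = 302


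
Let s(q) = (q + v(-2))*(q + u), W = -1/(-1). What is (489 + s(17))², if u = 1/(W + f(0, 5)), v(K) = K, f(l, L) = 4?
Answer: 558009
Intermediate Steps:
W = 1 (W = -1*(-1) = 1)
u = ⅕ (u = 1/(1 + 4) = 1/5 = ⅕ ≈ 0.20000)
s(q) = (-2 + q)*(⅕ + q) (s(q) = (q - 2)*(q + ⅕) = (-2 + q)*(⅕ + q))
(489 + s(17))² = (489 + (-⅖ + 17² - 9/5*17))² = (489 + (-⅖ + 289 - 153/5))² = (489 + 258)² = 747² = 558009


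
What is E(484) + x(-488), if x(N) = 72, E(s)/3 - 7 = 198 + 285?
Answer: 1542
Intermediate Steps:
E(s) = 1470 (E(s) = 21 + 3*(198 + 285) = 21 + 3*483 = 21 + 1449 = 1470)
E(484) + x(-488) = 1470 + 72 = 1542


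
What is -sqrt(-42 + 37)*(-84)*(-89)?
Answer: -7476*I*sqrt(5) ≈ -16717.0*I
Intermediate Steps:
-sqrt(-42 + 37)*(-84)*(-89) = -sqrt(-5)*(-84)*(-89) = -(I*sqrt(5))*(-84)*(-89) = -(-84*I*sqrt(5))*(-89) = -7476*I*sqrt(5)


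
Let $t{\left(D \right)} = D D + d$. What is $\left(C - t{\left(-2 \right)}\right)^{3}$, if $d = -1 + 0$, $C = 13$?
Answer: $1000$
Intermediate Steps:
$d = -1$
$t{\left(D \right)} = -1 + D^{2}$ ($t{\left(D \right)} = D D - 1 = D^{2} - 1 = -1 + D^{2}$)
$\left(C - t{\left(-2 \right)}\right)^{3} = \left(13 - \left(-1 + \left(-2\right)^{2}\right)\right)^{3} = \left(13 - \left(-1 + 4\right)\right)^{3} = \left(13 - 3\right)^{3} = 10^{3} = 1000$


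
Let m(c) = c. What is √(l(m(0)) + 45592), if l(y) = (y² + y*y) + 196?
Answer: 2*√11447 ≈ 213.98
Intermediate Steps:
l(y) = 196 + 2*y² (l(y) = (y² + y²) + 196 = 2*y² + 196 = 196 + 2*y²)
√(l(m(0)) + 45592) = √((196 + 2*0²) + 45592) = √((196 + 2*0) + 45592) = √((196 + 0) + 45592) = √(196 + 45592) = √45788 = 2*√11447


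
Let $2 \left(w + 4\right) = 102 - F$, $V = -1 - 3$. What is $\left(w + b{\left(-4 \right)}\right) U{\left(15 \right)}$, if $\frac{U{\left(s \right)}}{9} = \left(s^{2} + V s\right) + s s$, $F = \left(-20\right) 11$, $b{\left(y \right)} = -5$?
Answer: $533520$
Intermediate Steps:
$V = -4$
$F = -220$
$U{\left(s \right)} = - 36 s + 18 s^{2}$ ($U{\left(s \right)} = 9 \left(\left(s^{2} - 4 s\right) + s s\right) = 9 \left(\left(s^{2} - 4 s\right) + s^{2}\right) = 9 \left(- 4 s + 2 s^{2}\right) = - 36 s + 18 s^{2}$)
$w = 157$ ($w = -4 + \frac{102 - -220}{2} = -4 + \frac{102 + 220}{2} = -4 + \frac{1}{2} \cdot 322 = -4 + 161 = 157$)
$\left(w + b{\left(-4 \right)}\right) U{\left(15 \right)} = \left(157 - 5\right) 18 \cdot 15 \left(-2 + 15\right) = 152 \cdot 18 \cdot 15 \cdot 13 = 152 \cdot 3510 = 533520$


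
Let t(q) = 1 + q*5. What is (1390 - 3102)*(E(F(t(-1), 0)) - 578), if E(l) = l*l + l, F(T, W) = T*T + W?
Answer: 523872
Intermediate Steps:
t(q) = 1 + 5*q
F(T, W) = W + T**2 (F(T, W) = T**2 + W = W + T**2)
E(l) = l + l**2 (E(l) = l**2 + l = l + l**2)
(1390 - 3102)*(E(F(t(-1), 0)) - 578) = (1390 - 3102)*((0 + (1 + 5*(-1))**2)*(1 + (0 + (1 + 5*(-1))**2)) - 578) = -1712*((0 + (1 - 5)**2)*(1 + (0 + (1 - 5)**2)) - 578) = -1712*((0 + (-4)**2)*(1 + (0 + (-4)**2)) - 578) = -1712*((0 + 16)*(1 + (0 + 16)) - 578) = -1712*(16*(1 + 16) - 578) = -1712*(16*17 - 578) = -1712*(272 - 578) = -1712*(-306) = 523872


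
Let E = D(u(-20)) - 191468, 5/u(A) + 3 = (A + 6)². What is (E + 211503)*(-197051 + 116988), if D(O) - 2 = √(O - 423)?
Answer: -1604222331 - 3923087*I*√6562/193 ≈ -1.6042e+9 - 1.6466e+6*I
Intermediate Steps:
u(A) = 5/(-3 + (6 + A)²) (u(A) = 5/(-3 + (A + 6)²) = 5/(-3 + (6 + A)²))
D(O) = 2 + √(-423 + O) (D(O) = 2 + √(O - 423) = 2 + √(-423 + O))
E = -191466 + 49*I*√6562/193 (E = (2 + √(-423 + 5/(-3 + (6 - 20)²))) - 191468 = (2 + √(-423 + 5/(-3 + (-14)²))) - 191468 = (2 + √(-423 + 5/(-3 + 196))) - 191468 = (2 + √(-423 + 5/193)) - 191468 = (2 + √(-81634/193)) - 191468 = (2 + 49*I*√6562/193) - 191468 = -191466 + 49*I*√6562/193 ≈ -1.9147e+5 + 20.566*I)
(E + 211503)*(-197051 + 116988) = ((-191466 + 49*I*√6562/193) + 211503)*(-197051 + 116988) = (20037 + 49*I*√6562/193)*(-80063) = -1604222331 - 3923087*I*√6562/193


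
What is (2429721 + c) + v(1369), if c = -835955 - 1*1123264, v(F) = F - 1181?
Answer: 470690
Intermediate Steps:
v(F) = -1181 + F
c = -1959219 (c = -835955 - 1123264 = -1959219)
(2429721 + c) + v(1369) = (2429721 - 1959219) + (-1181 + 1369) = 470502 + 188 = 470690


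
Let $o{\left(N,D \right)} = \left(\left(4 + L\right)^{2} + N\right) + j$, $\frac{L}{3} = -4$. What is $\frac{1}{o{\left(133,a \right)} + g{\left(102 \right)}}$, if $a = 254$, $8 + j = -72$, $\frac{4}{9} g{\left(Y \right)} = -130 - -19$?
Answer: $- \frac{4}{531} \approx -0.007533$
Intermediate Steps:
$L = -12$ ($L = 3 \left(-4\right) = -12$)
$g{\left(Y \right)} = - \frac{999}{4}$ ($g{\left(Y \right)} = \frac{9 \left(-130 - -19\right)}{4} = \frac{9 \left(-130 + 19\right)}{4} = \frac{9}{4} \left(-111\right) = - \frac{999}{4}$)
$j = -80$ ($j = -8 - 72 = -80$)
$o{\left(N,D \right)} = -16 + N$ ($o{\left(N,D \right)} = \left(\left(4 - 12\right)^{2} + N\right) - 80 = \left(\left(-8\right)^{2} + N\right) - 80 = \left(64 + N\right) - 80 = -16 + N$)
$\frac{1}{o{\left(133,a \right)} + g{\left(102 \right)}} = \frac{1}{\left(-16 + 133\right) - \frac{999}{4}} = \frac{1}{117 - \frac{999}{4}} = \frac{1}{- \frac{531}{4}} = - \frac{4}{531}$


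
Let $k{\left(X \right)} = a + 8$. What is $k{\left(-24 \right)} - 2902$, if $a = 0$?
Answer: $-2894$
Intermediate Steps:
$k{\left(X \right)} = 8$ ($k{\left(X \right)} = 0 + 8 = 8$)
$k{\left(-24 \right)} - 2902 = 8 - 2902 = -2894$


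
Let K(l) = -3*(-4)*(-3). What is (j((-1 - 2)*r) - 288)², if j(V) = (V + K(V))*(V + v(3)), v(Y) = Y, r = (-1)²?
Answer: 82944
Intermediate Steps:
r = 1
K(l) = -36 (K(l) = 12*(-3) = -36)
j(V) = (-36 + V)*(3 + V) (j(V) = (V - 36)*(V + 3) = (-36 + V)*(3 + V))
(j((-1 - 2)*r) - 288)² = ((-108 + ((-1 - 2)*1)² - 33*(-1 - 2)) - 288)² = ((-108 + (-3*1)² - (-99)) - 288)² = ((-108 + (-3)² - 33*(-3)) - 288)² = ((-108 + 9 + 99) - 288)² = (0 - 288)² = (-288)² = 82944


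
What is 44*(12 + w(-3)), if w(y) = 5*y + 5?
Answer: 88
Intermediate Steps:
w(y) = 5 + 5*y
44*(12 + w(-3)) = 44*(12 + (5 + 5*(-3))) = 44*(12 + (5 - 15)) = 44*(12 - 10) = 44*2 = 88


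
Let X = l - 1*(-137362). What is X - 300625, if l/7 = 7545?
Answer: -110448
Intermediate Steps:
l = 52815 (l = 7*7545 = 52815)
X = 190177 (X = 52815 - 1*(-137362) = 52815 + 137362 = 190177)
X - 300625 = 190177 - 300625 = -110448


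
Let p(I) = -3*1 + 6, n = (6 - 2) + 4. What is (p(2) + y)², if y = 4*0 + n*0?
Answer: 9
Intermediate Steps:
n = 8 (n = 4 + 4 = 8)
p(I) = 3 (p(I) = -3 + 6 = 3)
y = 0 (y = 4*0 + 8*0 = 0 + 0 = 0)
(p(2) + y)² = (3 + 0)² = 3² = 9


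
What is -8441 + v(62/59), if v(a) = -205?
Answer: -8646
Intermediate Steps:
-8441 + v(62/59) = -8441 - 205 = -8646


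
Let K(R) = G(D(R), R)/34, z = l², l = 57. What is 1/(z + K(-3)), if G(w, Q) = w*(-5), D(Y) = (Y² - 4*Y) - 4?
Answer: 2/6493 ≈ 0.00030802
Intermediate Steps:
D(Y) = -4 + Y² - 4*Y
G(w, Q) = -5*w
z = 3249 (z = 57² = 3249)
K(R) = 10/17 - 5*R²/34 + 10*R/17 (K(R) = -5*(-4 + R² - 4*R)/34 = (20 - 5*R² + 20*R)*(1/34) = 10/17 - 5*R²/34 + 10*R/17)
1/(z + K(-3)) = 1/(3249 + (10/17 - 5/34*(-3)² + (10/17)*(-3))) = 1/(3249 + (10/17 - 5/34*9 - 30/17)) = 1/(3249 + (10/17 - 45/34 - 30/17)) = 1/(3249 - 5/2) = 1/(6493/2) = 2/6493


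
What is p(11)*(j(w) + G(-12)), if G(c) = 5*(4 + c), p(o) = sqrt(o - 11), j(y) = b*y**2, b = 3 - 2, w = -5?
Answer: 0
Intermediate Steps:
b = 1
j(y) = y**2 (j(y) = 1*y**2 = y**2)
p(o) = sqrt(-11 + o)
G(c) = 20 + 5*c
p(11)*(j(w) + G(-12)) = sqrt(-11 + 11)*((-5)**2 + (20 + 5*(-12))) = sqrt(0)*(25 + (20 - 60)) = 0*(25 - 40) = 0*(-15) = 0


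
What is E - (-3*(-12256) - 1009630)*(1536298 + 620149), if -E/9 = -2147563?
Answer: 2097944669381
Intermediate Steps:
E = 19328067 (E = -9*(-2147563) = 19328067)
E - (-3*(-12256) - 1009630)*(1536298 + 620149) = 19328067 - (-3*(-12256) - 1009630)*(1536298 + 620149) = 19328067 - (36768 - 1009630)*2156447 = 19328067 - (-972862)*2156447 = 19328067 - 1*(-2097925341314) = 19328067 + 2097925341314 = 2097944669381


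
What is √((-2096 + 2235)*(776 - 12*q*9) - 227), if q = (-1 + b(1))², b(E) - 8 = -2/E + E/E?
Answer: I*√432795 ≈ 657.87*I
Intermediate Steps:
b(E) = 9 - 2/E (b(E) = 8 + (-2/E + E/E) = 8 + (-2/E + 1) = 8 + (1 - 2/E) = 9 - 2/E)
q = 36 (q = (-1 + (9 - 2/1))² = (-1 + (9 - 2*1))² = (-1 + (9 - 2))² = (-1 + 7)² = 6² = 36)
√((-2096 + 2235)*(776 - 12*q*9) - 227) = √((-2096 + 2235)*(776 - 12*36*9) - 227) = √(139*(776 - 432*9) - 227) = √(139*(776 - 3888) - 227) = √(139*(-3112) - 227) = √(-432568 - 227) = √(-432795) = I*√432795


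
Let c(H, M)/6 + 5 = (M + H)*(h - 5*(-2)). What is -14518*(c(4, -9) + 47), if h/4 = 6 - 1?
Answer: 12819394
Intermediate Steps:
h = 20 (h = 4*(6 - 1) = 4*5 = 20)
c(H, M) = -30 + 180*H + 180*M (c(H, M) = -30 + 6*((M + H)*(20 - 5*(-2))) = -30 + 6*((H + M)*(20 + 10)) = -30 + 6*((H + M)*30) = -30 + 6*(30*H + 30*M) = -30 + (180*H + 180*M) = -30 + 180*H + 180*M)
-14518*(c(4, -9) + 47) = -14518*((-30 + 180*4 + 180*(-9)) + 47) = -14518*((-30 + 720 - 1620) + 47) = -14518*(-930 + 47) = -14518*(-883) = 12819394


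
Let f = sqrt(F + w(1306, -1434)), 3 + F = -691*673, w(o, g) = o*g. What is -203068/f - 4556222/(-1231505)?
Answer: 414202/111955 + 101534*I*sqrt(93514)/233785 ≈ 3.6997 + 132.81*I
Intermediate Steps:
w(o, g) = g*o
F = -465046 (F = -3 - 691*673 = -3 - 465043 = -465046)
f = 5*I*sqrt(93514) (f = sqrt(-465046 - 1434*1306) = sqrt(-465046 - 1872804) = sqrt(-2337850) = 5*I*sqrt(93514) ≈ 1529.0*I)
-203068/f - 4556222/(-1231505) = -203068*(-I*sqrt(93514)/467570) - 4556222/(-1231505) = -(-101534)*I*sqrt(93514)/233785 - 4556222*(-1/1231505) = 101534*I*sqrt(93514)/233785 + 414202/111955 = 414202/111955 + 101534*I*sqrt(93514)/233785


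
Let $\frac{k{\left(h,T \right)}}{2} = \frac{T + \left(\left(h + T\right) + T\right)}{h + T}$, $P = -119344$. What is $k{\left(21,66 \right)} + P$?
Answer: $- \frac{3460830}{29} \approx -1.1934 \cdot 10^{5}$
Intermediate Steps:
$k{\left(h,T \right)} = \frac{2 \left(h + 3 T\right)}{T + h}$ ($k{\left(h,T \right)} = 2 \frac{T + \left(\left(h + T\right) + T\right)}{h + T} = 2 \frac{T + \left(\left(T + h\right) + T\right)}{T + h} = 2 \frac{T + \left(h + 2 T\right)}{T + h} = 2 \frac{h + 3 T}{T + h} = \frac{2 \left(h + 3 T\right)}{T + h}$)
$k{\left(21,66 \right)} + P = \frac{2 \left(21 + 3 \cdot 66\right)}{66 + 21} - 119344 = \frac{2 \left(21 + 198\right)}{87} - 119344 = 2 \cdot \frac{1}{87} \cdot 219 - 119344 = \frac{146}{29} - 119344 = - \frac{3460830}{29}$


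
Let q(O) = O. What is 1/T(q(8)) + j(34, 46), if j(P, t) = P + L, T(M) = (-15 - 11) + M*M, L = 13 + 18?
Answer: 2471/38 ≈ 65.026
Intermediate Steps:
L = 31
T(M) = -26 + M**2
j(P, t) = 31 + P (j(P, t) = P + 31 = 31 + P)
1/T(q(8)) + j(34, 46) = 1/(-26 + 8**2) + (31 + 34) = 1/(-26 + 64) + 65 = 1/38 + 65 = 2471/38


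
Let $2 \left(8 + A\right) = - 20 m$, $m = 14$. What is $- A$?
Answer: $148$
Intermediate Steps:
$A = -148$ ($A = -8 + \frac{\left(-20\right) 14}{2} = -8 + \frac{1}{2} \left(-280\right) = -8 - 140 = -148$)
$- A = \left(-1\right) \left(-148\right) = 148$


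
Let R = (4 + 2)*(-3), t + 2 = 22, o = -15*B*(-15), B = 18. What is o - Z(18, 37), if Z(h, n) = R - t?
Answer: 4088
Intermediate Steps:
o = 4050 (o = -15*18*(-15) = -270*(-15) = 4050)
t = 20 (t = -2 + 22 = 20)
R = -18 (R = 6*(-3) = -18)
Z(h, n) = -38 (Z(h, n) = -18 - 1*20 = -18 - 20 = -38)
o - Z(18, 37) = 4050 - 1*(-38) = 4050 + 38 = 4088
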